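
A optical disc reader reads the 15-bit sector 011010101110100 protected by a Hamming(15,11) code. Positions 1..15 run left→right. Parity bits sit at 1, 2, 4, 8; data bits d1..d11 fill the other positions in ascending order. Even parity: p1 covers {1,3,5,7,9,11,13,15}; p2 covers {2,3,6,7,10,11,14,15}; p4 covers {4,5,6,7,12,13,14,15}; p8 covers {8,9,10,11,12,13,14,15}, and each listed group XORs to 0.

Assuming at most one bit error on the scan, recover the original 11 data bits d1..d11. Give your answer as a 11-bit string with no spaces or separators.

11111110100

s1 (pos 1,3,5,7,9,11,13,15): 0⊕1⊕1⊕1⊕1⊕1⊕1⊕0 = 0
s2 (pos 2,3,6,7,10,11,14,15): 1⊕1⊕0⊕1⊕1⊕1⊕0⊕0 = 1
s4 (pos 4,5,6,7,12,13,14,15): 0⊕1⊕0⊕1⊕0⊕1⊕0⊕0 = 1
s8 (pos 8,9,10,11,12,13,14,15): 0⊕1⊕1⊕1⊕0⊕1⊕0⊕0 = 0
Syndrome s8…s1 = 0110 → error at position 6.
Flip position 6: 011010101110100 → 011011101110100
Read data bits from positions 3,5,6,7,9,10,11,12,13,14,15: 11111110100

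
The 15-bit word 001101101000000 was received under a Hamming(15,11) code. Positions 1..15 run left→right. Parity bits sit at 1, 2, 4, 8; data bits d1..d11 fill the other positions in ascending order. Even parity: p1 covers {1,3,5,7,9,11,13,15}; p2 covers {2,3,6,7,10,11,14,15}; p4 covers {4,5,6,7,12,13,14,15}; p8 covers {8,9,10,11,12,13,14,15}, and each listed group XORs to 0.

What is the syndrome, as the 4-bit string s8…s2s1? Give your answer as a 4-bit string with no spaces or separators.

s1 (pos 1,3,5,7,9,11,13,15): 0⊕1⊕0⊕1⊕1⊕0⊕0⊕0 = 1
s2 (pos 2,3,6,7,10,11,14,15): 0⊕1⊕1⊕1⊕0⊕0⊕0⊕0 = 1
s4 (pos 4,5,6,7,12,13,14,15): 1⊕0⊕1⊕1⊕0⊕0⊕0⊕0 = 1
s8 (pos 8,9,10,11,12,13,14,15): 0⊕1⊕0⊕0⊕0⊕0⊕0⊕0 = 1
Syndrome s8…s1 = 1111 → error at position 15.

1111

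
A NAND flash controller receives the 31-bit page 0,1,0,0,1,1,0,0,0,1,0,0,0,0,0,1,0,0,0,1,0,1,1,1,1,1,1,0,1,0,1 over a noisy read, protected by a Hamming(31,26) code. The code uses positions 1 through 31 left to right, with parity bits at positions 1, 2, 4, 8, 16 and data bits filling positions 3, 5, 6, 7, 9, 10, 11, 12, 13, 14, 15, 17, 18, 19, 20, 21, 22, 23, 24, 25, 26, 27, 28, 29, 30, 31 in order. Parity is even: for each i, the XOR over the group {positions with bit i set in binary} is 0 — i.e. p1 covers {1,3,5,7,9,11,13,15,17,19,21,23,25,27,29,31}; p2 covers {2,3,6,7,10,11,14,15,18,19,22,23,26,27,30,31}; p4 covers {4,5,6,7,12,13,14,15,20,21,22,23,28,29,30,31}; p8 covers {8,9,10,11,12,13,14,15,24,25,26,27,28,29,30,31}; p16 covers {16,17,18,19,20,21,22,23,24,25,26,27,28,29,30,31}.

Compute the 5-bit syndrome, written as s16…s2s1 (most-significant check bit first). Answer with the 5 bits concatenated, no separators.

s1 (pos 1,3,5,7,9,11,13,15,17,19,21,23,25,27,29,31): 0⊕0⊕1⊕0⊕0⊕0⊕0⊕0⊕0⊕0⊕0⊕1⊕1⊕1⊕1⊕1 = 0
s2 (pos 2,3,6,7,10,11,14,15,18,19,22,23,26,27,30,31): 1⊕0⊕1⊕0⊕1⊕0⊕0⊕0⊕0⊕0⊕1⊕1⊕1⊕1⊕0⊕1 = 0
s4 (pos 4,5,6,7,12,13,14,15,20,21,22,23,28,29,30,31): 0⊕1⊕1⊕0⊕0⊕0⊕0⊕0⊕1⊕0⊕1⊕1⊕0⊕1⊕0⊕1 = 1
s8 (pos 8,9,10,11,12,13,14,15,24,25,26,27,28,29,30,31): 0⊕0⊕1⊕0⊕0⊕0⊕0⊕0⊕1⊕1⊕1⊕1⊕0⊕1⊕0⊕1 = 1
s16 (pos 16,17,18,19,20,21,22,23,24,25,26,27,28,29,30,31): 1⊕0⊕0⊕0⊕1⊕0⊕1⊕1⊕1⊕1⊕1⊕1⊕0⊕1⊕0⊕1 = 0
Syndrome s16…s1 = 01100 → error at position 12.

01100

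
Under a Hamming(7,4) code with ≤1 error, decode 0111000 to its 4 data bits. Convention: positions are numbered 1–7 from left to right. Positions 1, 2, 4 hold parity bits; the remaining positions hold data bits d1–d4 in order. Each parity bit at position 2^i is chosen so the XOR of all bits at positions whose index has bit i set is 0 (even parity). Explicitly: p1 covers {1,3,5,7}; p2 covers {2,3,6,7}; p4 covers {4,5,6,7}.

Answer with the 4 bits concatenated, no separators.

s1 (pos 1,3,5,7): 0⊕1⊕0⊕0 = 1
s2 (pos 2,3,6,7): 1⊕1⊕0⊕0 = 0
s4 (pos 4,5,6,7): 1⊕0⊕0⊕0 = 1
Syndrome s4…s1 = 101 → error at position 5.
Flip position 5: 0111000 → 0111100
Read data bits from positions 3,5,6,7: 1100

1100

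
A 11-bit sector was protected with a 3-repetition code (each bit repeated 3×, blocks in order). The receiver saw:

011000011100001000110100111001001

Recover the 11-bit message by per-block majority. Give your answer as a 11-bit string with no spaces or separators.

10100010100

Block 1 (011): 2 ones → 1
Block 2 (000): 0 ones → 0
Block 3 (011): 2 ones → 1
Block 4 (100): 1 one → 0
Block 5 (001): 1 one → 0
Block 6 (000): 0 ones → 0
Block 7 (110): 2 ones → 1
Block 8 (100): 1 one → 0
Block 9 (111): 3 ones → 1
Block 10 (001): 1 one → 0
Block 11 (001): 1 one → 0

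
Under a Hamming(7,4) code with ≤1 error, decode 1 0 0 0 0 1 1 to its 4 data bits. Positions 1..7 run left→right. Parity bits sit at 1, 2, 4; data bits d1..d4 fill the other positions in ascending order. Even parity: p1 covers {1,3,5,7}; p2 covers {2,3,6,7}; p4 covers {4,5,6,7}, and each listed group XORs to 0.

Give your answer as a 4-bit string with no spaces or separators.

s1 (pos 1,3,5,7): 1⊕0⊕0⊕1 = 0
s2 (pos 2,3,6,7): 0⊕0⊕1⊕1 = 0
s4 (pos 4,5,6,7): 0⊕0⊕1⊕1 = 0
Syndrome s4…s1 = 000 → no error.
Read data bits from positions 3,5,6,7: 0011

0011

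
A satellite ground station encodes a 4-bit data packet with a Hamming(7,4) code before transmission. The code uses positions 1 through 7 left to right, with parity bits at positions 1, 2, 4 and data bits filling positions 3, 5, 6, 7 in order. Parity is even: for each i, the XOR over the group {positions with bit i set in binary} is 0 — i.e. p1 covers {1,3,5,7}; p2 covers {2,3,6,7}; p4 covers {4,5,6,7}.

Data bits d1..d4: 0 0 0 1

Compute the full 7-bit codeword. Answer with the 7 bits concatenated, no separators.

1101001

Place data at non-parity positions: p1 p2 0 p4 0 0 1
p1 (pos 1,3,5,7): XOR of data positions = 0⊕0⊕1 = 1
p2 (pos 2,3,6,7): XOR of data positions = 0⊕0⊕1 = 1
p4 (pos 4,5,6,7): XOR of data positions = 0⊕0⊕1 = 1
Codeword: 1101001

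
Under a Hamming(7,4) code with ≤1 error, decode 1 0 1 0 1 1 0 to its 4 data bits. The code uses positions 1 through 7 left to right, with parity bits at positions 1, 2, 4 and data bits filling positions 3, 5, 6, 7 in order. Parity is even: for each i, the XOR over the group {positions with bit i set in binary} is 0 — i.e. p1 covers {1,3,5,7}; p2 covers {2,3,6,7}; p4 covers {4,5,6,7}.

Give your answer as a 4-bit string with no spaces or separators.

s1 (pos 1,3,5,7): 1⊕1⊕1⊕0 = 1
s2 (pos 2,3,6,7): 0⊕1⊕1⊕0 = 0
s4 (pos 4,5,6,7): 0⊕1⊕1⊕0 = 0
Syndrome s4…s1 = 001 → error at position 1.
Flip position 1: 1010110 → 0010110
Read data bits from positions 3,5,6,7: 1110

1110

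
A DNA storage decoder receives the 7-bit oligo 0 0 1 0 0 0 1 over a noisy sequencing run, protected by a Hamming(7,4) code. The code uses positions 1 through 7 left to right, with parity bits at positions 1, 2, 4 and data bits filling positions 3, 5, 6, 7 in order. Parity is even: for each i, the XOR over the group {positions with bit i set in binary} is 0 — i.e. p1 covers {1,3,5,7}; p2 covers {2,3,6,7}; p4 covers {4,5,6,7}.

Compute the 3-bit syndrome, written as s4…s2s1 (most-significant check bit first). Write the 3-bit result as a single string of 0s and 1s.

100

s1 (pos 1,3,5,7): 0⊕1⊕0⊕1 = 0
s2 (pos 2,3,6,7): 0⊕1⊕0⊕1 = 0
s4 (pos 4,5,6,7): 0⊕0⊕0⊕1 = 1
Syndrome s4…s1 = 100 → error at position 4.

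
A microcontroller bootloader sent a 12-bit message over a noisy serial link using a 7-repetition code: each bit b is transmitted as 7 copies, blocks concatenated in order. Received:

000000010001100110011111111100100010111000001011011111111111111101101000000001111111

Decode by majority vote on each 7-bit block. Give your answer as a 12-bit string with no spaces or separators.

Block 1 (0000000): 0 ones → 0
Block 2 (1000110): 3 ones → 0
Block 3 (0110011): 4 ones → 1
Block 4 (1111111): 7 ones → 1
Block 5 (0010001): 2 ones → 0
Block 6 (0111000): 3 ones → 0
Block 7 (0010110): 3 ones → 0
Block 8 (1111111): 7 ones → 1
Block 9 (1111111): 7 ones → 1
Block 10 (1011010): 4 ones → 1
Block 11 (0000000): 0 ones → 0
Block 12 (1111111): 7 ones → 1

001100011101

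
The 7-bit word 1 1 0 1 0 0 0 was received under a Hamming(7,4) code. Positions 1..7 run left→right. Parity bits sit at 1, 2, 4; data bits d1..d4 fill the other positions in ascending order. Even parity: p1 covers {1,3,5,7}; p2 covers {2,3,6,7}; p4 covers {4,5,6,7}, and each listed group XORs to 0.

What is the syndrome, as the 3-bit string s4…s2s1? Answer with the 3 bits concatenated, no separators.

111

s1 (pos 1,3,5,7): 1⊕0⊕0⊕0 = 1
s2 (pos 2,3,6,7): 1⊕0⊕0⊕0 = 1
s4 (pos 4,5,6,7): 1⊕0⊕0⊕0 = 1
Syndrome s4…s1 = 111 → error at position 7.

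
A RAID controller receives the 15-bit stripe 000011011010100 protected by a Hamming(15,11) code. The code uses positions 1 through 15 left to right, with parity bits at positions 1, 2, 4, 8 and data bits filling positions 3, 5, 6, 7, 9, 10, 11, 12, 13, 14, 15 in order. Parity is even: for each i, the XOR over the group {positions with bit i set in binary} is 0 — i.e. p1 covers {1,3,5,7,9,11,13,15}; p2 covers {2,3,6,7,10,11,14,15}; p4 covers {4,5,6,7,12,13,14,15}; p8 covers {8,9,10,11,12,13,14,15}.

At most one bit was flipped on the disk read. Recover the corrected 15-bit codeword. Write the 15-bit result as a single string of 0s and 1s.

000111011010100

s1 (pos 1,3,5,7,9,11,13,15): 0⊕0⊕1⊕0⊕1⊕1⊕1⊕0 = 0
s2 (pos 2,3,6,7,10,11,14,15): 0⊕0⊕1⊕0⊕0⊕1⊕0⊕0 = 0
s4 (pos 4,5,6,7,12,13,14,15): 0⊕1⊕1⊕0⊕0⊕1⊕0⊕0 = 1
s8 (pos 8,9,10,11,12,13,14,15): 1⊕1⊕0⊕1⊕0⊕1⊕0⊕0 = 0
Syndrome s8…s1 = 0100 → error at position 4.
Flip position 4: 000011011010100 → 000111011010100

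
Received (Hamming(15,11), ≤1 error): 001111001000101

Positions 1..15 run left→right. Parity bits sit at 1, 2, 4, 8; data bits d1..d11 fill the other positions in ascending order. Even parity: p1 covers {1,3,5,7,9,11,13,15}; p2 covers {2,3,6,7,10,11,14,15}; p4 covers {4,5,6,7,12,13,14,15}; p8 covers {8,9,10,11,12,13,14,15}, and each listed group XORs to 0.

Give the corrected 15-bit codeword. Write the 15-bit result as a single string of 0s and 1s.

001111001000100

s1 (pos 1,3,5,7,9,11,13,15): 0⊕1⊕1⊕0⊕1⊕0⊕1⊕1 = 1
s2 (pos 2,3,6,7,10,11,14,15): 0⊕1⊕1⊕0⊕0⊕0⊕0⊕1 = 1
s4 (pos 4,5,6,7,12,13,14,15): 1⊕1⊕1⊕0⊕0⊕1⊕0⊕1 = 1
s8 (pos 8,9,10,11,12,13,14,15): 0⊕1⊕0⊕0⊕0⊕1⊕0⊕1 = 1
Syndrome s8…s1 = 1111 → error at position 15.
Flip position 15: 001111001000101 → 001111001000100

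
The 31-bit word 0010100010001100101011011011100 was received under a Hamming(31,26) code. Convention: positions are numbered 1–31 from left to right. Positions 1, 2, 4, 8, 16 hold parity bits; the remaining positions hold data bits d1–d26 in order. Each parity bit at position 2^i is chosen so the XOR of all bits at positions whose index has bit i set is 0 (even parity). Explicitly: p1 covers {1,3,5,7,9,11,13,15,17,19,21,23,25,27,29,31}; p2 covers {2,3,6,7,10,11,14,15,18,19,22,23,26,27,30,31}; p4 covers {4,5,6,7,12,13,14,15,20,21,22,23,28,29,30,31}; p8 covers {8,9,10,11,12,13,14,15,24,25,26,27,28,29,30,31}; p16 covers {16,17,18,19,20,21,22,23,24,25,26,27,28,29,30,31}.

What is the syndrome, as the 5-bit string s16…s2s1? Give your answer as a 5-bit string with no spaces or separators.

10110

s1 (pos 1,3,5,7,9,11,13,15,17,19,21,23,25,27,29,31): 0⊕1⊕1⊕0⊕1⊕0⊕1⊕0⊕1⊕1⊕1⊕0⊕1⊕1⊕1⊕0 = 0
s2 (pos 2,3,6,7,10,11,14,15,18,19,22,23,26,27,30,31): 0⊕1⊕0⊕0⊕0⊕0⊕1⊕0⊕0⊕1⊕1⊕0⊕0⊕1⊕0⊕0 = 1
s4 (pos 4,5,6,7,12,13,14,15,20,21,22,23,28,29,30,31): 0⊕1⊕0⊕0⊕0⊕1⊕1⊕0⊕0⊕1⊕1⊕0⊕1⊕1⊕0⊕0 = 1
s8 (pos 8,9,10,11,12,13,14,15,24,25,26,27,28,29,30,31): 0⊕1⊕0⊕0⊕0⊕1⊕1⊕0⊕1⊕1⊕0⊕1⊕1⊕1⊕0⊕0 = 0
s16 (pos 16,17,18,19,20,21,22,23,24,25,26,27,28,29,30,31): 0⊕1⊕0⊕1⊕0⊕1⊕1⊕0⊕1⊕1⊕0⊕1⊕1⊕1⊕0⊕0 = 1
Syndrome s16…s1 = 10110 → error at position 22.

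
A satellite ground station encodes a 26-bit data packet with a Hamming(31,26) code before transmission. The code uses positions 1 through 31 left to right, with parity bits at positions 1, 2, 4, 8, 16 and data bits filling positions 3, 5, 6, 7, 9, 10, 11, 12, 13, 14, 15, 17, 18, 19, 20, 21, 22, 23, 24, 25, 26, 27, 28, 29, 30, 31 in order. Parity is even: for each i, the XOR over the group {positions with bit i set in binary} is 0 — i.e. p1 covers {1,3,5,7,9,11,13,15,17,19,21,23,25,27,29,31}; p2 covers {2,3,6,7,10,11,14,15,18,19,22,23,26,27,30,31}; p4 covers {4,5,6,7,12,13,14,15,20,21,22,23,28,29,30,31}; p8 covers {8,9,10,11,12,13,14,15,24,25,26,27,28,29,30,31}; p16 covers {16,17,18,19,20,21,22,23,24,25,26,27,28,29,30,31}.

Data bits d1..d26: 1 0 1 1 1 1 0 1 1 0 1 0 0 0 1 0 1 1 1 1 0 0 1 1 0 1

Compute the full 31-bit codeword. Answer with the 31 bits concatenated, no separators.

Place data at non-parity positions: p1 p2 1 p4 0 1 1 p8 1 1 0 1 1 0 1 p16 0 0 0 1 0 1 1 1 1 0 0 1 1 0 1
p1 (pos 1,3,5,7,9,11,13,15,17,19,21,23,25,27,29,31): XOR of data positions = 1⊕0⊕1⊕1⊕0⊕1⊕1⊕0⊕0⊕0⊕1⊕1⊕0⊕1⊕1 = 1
p2 (pos 2,3,6,7,10,11,14,15,18,19,22,23,26,27,30,31): XOR of data positions = 1⊕1⊕1⊕1⊕0⊕0⊕1⊕0⊕0⊕1⊕1⊕0⊕0⊕0⊕1 = 0
p4 (pos 4,5,6,7,12,13,14,15,20,21,22,23,28,29,30,31): XOR of data positions = 0⊕1⊕1⊕1⊕1⊕0⊕1⊕1⊕0⊕1⊕1⊕1⊕1⊕0⊕1 = 1
p8 (pos 8,9,10,11,12,13,14,15,24,25,26,27,28,29,30,31): XOR of data positions = 1⊕1⊕0⊕1⊕1⊕0⊕1⊕1⊕1⊕0⊕0⊕1⊕1⊕0⊕1 = 0
p16 (pos 16,17,18,19,20,21,22,23,24,25,26,27,28,29,30,31): XOR of data positions = 0⊕0⊕0⊕1⊕0⊕1⊕1⊕1⊕1⊕0⊕0⊕1⊕1⊕0⊕1 = 0
Codeword: 1011011011011010000101111001101

1011011011011010000101111001101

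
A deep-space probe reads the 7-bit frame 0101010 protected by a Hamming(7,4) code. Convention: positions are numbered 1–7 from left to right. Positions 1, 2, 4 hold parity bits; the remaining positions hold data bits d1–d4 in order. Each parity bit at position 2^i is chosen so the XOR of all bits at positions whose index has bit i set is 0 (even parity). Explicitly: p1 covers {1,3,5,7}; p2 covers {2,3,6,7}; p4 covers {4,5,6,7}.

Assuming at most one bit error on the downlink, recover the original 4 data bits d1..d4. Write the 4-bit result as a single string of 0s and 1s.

s1 (pos 1,3,5,7): 0⊕0⊕0⊕0 = 0
s2 (pos 2,3,6,7): 1⊕0⊕1⊕0 = 0
s4 (pos 4,5,6,7): 1⊕0⊕1⊕0 = 0
Syndrome s4…s1 = 000 → no error.
Read data bits from positions 3,5,6,7: 0010

0010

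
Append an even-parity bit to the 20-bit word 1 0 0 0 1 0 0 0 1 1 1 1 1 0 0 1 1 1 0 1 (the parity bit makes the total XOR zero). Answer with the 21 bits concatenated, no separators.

100010001111100111011

XOR of the 20 data bits: 1⊕0⊕0⊕0⊕1⊕0⊕0⊕0⊕1⊕1⊕1⊕1⊕1⊕0⊕0⊕1⊕1⊕1⊕0⊕1 = 1
Parity bit = 1 (so all 21 bits XOR to 0).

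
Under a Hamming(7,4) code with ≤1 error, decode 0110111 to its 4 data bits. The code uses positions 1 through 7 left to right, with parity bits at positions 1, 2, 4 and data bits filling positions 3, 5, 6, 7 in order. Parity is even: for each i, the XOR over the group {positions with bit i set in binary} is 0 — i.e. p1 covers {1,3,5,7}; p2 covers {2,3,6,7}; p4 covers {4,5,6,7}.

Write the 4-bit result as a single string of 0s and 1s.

1011

s1 (pos 1,3,5,7): 0⊕1⊕1⊕1 = 1
s2 (pos 2,3,6,7): 1⊕1⊕1⊕1 = 0
s4 (pos 4,5,6,7): 0⊕1⊕1⊕1 = 1
Syndrome s4…s1 = 101 → error at position 5.
Flip position 5: 0110111 → 0110011
Read data bits from positions 3,5,6,7: 1011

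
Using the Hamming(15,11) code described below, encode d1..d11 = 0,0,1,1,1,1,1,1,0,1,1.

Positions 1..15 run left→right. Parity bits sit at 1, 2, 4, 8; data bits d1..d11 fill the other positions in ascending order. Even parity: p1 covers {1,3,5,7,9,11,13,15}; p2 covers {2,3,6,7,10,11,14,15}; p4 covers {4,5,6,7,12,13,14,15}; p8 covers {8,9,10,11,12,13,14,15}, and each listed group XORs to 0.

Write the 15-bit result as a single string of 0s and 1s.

Place data at non-parity positions: p1 p2 0 p4 0 1 1 p8 1 1 1 1 0 1 1
p1 (pos 1,3,5,7,9,11,13,15): XOR of data positions = 0⊕0⊕1⊕1⊕1⊕0⊕1 = 0
p2 (pos 2,3,6,7,10,11,14,15): XOR of data positions = 0⊕1⊕1⊕1⊕1⊕1⊕1 = 0
p4 (pos 4,5,6,7,12,13,14,15): XOR of data positions = 0⊕1⊕1⊕1⊕0⊕1⊕1 = 1
p8 (pos 8,9,10,11,12,13,14,15): XOR of data positions = 1⊕1⊕1⊕1⊕0⊕1⊕1 = 0
Codeword: 000101101111011

000101101111011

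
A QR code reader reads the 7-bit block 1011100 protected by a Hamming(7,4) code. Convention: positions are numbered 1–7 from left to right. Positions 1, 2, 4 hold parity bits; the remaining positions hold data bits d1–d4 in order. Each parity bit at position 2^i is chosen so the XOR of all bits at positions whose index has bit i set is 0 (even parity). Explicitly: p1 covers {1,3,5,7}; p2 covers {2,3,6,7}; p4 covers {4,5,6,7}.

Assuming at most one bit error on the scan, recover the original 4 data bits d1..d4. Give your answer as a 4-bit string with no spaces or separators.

0100

s1 (pos 1,3,5,7): 1⊕1⊕1⊕0 = 1
s2 (pos 2,3,6,7): 0⊕1⊕0⊕0 = 1
s4 (pos 4,5,6,7): 1⊕1⊕0⊕0 = 0
Syndrome s4…s1 = 011 → error at position 3.
Flip position 3: 1011100 → 1001100
Read data bits from positions 3,5,6,7: 0100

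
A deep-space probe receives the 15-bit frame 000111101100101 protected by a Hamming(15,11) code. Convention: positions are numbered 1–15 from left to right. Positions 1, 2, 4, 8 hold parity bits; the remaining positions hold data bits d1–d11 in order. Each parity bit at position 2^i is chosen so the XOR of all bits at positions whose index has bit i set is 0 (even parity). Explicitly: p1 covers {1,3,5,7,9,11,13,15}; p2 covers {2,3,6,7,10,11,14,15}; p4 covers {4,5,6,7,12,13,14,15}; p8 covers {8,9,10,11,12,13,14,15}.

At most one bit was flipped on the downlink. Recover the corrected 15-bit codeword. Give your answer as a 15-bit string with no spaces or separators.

100111101100101

s1 (pos 1,3,5,7,9,11,13,15): 0⊕0⊕1⊕1⊕1⊕0⊕1⊕1 = 1
s2 (pos 2,3,6,7,10,11,14,15): 0⊕0⊕1⊕1⊕1⊕0⊕0⊕1 = 0
s4 (pos 4,5,6,7,12,13,14,15): 1⊕1⊕1⊕1⊕0⊕1⊕0⊕1 = 0
s8 (pos 8,9,10,11,12,13,14,15): 0⊕1⊕1⊕0⊕0⊕1⊕0⊕1 = 0
Syndrome s8…s1 = 0001 → error at position 1.
Flip position 1: 000111101100101 → 100111101100101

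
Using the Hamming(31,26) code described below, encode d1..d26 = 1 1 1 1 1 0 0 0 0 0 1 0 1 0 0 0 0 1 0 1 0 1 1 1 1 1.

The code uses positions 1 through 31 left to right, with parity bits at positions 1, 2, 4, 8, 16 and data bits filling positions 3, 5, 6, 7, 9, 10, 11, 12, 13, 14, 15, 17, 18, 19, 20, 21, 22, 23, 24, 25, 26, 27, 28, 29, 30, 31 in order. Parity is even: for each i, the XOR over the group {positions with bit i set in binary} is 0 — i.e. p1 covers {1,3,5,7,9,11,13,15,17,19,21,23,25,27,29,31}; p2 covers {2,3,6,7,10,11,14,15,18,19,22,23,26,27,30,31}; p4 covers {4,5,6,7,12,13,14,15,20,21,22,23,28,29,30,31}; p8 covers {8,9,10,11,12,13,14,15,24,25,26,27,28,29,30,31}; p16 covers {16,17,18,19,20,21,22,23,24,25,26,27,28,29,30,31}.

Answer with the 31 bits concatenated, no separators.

0111111010000010010000101011111

Place data at non-parity positions: p1 p2 1 p4 1 1 1 p8 1 0 0 0 0 0 1 p16 0 1 0 0 0 0 1 0 1 0 1 1 1 1 1
p1 (pos 1,3,5,7,9,11,13,15,17,19,21,23,25,27,29,31): XOR of data positions = 1⊕1⊕1⊕1⊕0⊕0⊕1⊕0⊕0⊕0⊕1⊕1⊕1⊕1⊕1 = 0
p2 (pos 2,3,6,7,10,11,14,15,18,19,22,23,26,27,30,31): XOR of data positions = 1⊕1⊕1⊕0⊕0⊕0⊕1⊕1⊕0⊕0⊕1⊕0⊕1⊕1⊕1 = 1
p4 (pos 4,5,6,7,12,13,14,15,20,21,22,23,28,29,30,31): XOR of data positions = 1⊕1⊕1⊕0⊕0⊕0⊕1⊕0⊕0⊕0⊕1⊕1⊕1⊕1⊕1 = 1
p8 (pos 8,9,10,11,12,13,14,15,24,25,26,27,28,29,30,31): XOR of data positions = 1⊕0⊕0⊕0⊕0⊕0⊕1⊕0⊕1⊕0⊕1⊕1⊕1⊕1⊕1 = 0
p16 (pos 16,17,18,19,20,21,22,23,24,25,26,27,28,29,30,31): XOR of data positions = 0⊕1⊕0⊕0⊕0⊕0⊕1⊕0⊕1⊕0⊕1⊕1⊕1⊕1⊕1 = 0
Codeword: 0111111010000010010000101011111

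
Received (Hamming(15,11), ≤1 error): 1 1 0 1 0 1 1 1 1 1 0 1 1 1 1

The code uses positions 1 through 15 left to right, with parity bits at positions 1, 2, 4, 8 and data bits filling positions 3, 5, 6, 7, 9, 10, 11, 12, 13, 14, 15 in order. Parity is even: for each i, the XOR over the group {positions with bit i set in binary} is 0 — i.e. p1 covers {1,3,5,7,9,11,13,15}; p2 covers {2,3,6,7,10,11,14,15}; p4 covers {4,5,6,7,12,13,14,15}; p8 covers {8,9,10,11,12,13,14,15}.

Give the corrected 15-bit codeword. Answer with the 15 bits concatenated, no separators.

s1 (pos 1,3,5,7,9,11,13,15): 1⊕0⊕0⊕1⊕1⊕0⊕1⊕1 = 1
s2 (pos 2,3,6,7,10,11,14,15): 1⊕0⊕1⊕1⊕1⊕0⊕1⊕1 = 0
s4 (pos 4,5,6,7,12,13,14,15): 1⊕0⊕1⊕1⊕1⊕1⊕1⊕1 = 1
s8 (pos 8,9,10,11,12,13,14,15): 1⊕1⊕1⊕0⊕1⊕1⊕1⊕1 = 1
Syndrome s8…s1 = 1101 → error at position 13.
Flip position 13: 110101111101111 → 110101111101011

110101111101011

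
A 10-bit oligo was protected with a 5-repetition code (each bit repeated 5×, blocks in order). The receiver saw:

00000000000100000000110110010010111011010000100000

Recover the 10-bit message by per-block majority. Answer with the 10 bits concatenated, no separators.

Block 1 (00000): 0 ones → 0
Block 2 (00000): 0 ones → 0
Block 3 (01000): 1 one → 0
Block 4 (00000): 0 ones → 0
Block 5 (11011): 4 ones → 1
Block 6 (00100): 1 one → 0
Block 7 (10111): 4 ones → 1
Block 8 (01101): 3 ones → 1
Block 9 (00001): 1 one → 0
Block 10 (00000): 0 ones → 0

0000101100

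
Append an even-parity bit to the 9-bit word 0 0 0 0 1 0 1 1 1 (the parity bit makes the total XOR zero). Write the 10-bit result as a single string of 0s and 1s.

0000101110

XOR of the 9 data bits: 0⊕0⊕0⊕0⊕1⊕0⊕1⊕1⊕1 = 0
Parity bit = 0 (so all 10 bits XOR to 0).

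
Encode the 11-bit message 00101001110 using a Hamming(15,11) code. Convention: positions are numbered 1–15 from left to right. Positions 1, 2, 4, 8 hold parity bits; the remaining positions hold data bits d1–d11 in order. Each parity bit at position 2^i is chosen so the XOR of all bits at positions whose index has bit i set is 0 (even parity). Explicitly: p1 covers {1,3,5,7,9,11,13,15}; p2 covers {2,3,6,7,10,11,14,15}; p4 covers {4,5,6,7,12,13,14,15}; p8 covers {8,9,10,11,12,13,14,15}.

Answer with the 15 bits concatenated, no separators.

000001001001110

Place data at non-parity positions: p1 p2 0 p4 0 1 0 p8 1 0 0 1 1 1 0
p1 (pos 1,3,5,7,9,11,13,15): XOR of data positions = 0⊕0⊕0⊕1⊕0⊕1⊕0 = 0
p2 (pos 2,3,6,7,10,11,14,15): XOR of data positions = 0⊕1⊕0⊕0⊕0⊕1⊕0 = 0
p4 (pos 4,5,6,7,12,13,14,15): XOR of data positions = 0⊕1⊕0⊕1⊕1⊕1⊕0 = 0
p8 (pos 8,9,10,11,12,13,14,15): XOR of data positions = 1⊕0⊕0⊕1⊕1⊕1⊕0 = 0
Codeword: 000001001001110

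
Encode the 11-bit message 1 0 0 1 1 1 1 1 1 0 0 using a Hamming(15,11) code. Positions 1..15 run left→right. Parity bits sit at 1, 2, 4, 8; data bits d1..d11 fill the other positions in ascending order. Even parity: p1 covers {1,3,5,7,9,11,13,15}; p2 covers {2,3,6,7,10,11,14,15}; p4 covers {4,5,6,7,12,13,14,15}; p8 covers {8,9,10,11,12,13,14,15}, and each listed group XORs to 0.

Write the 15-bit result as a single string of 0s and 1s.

101100111111100

Place data at non-parity positions: p1 p2 1 p4 0 0 1 p8 1 1 1 1 1 0 0
p1 (pos 1,3,5,7,9,11,13,15): XOR of data positions = 1⊕0⊕1⊕1⊕1⊕1⊕0 = 1
p2 (pos 2,3,6,7,10,11,14,15): XOR of data positions = 1⊕0⊕1⊕1⊕1⊕0⊕0 = 0
p4 (pos 4,5,6,7,12,13,14,15): XOR of data positions = 0⊕0⊕1⊕1⊕1⊕0⊕0 = 1
p8 (pos 8,9,10,11,12,13,14,15): XOR of data positions = 1⊕1⊕1⊕1⊕1⊕0⊕0 = 1
Codeword: 101100111111100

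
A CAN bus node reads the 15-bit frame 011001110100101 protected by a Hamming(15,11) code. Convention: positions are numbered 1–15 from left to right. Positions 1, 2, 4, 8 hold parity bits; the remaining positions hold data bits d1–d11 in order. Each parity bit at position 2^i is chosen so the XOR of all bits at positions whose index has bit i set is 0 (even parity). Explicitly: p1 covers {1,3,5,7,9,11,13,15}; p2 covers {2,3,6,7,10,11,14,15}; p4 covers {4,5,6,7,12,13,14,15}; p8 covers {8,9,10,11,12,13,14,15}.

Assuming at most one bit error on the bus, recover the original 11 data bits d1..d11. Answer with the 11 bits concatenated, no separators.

10110100101

s1 (pos 1,3,5,7,9,11,13,15): 0⊕1⊕0⊕1⊕0⊕0⊕1⊕1 = 0
s2 (pos 2,3,6,7,10,11,14,15): 1⊕1⊕1⊕1⊕1⊕0⊕0⊕1 = 0
s4 (pos 4,5,6,7,12,13,14,15): 0⊕0⊕1⊕1⊕0⊕1⊕0⊕1 = 0
s8 (pos 8,9,10,11,12,13,14,15): 1⊕0⊕1⊕0⊕0⊕1⊕0⊕1 = 0
Syndrome s8…s1 = 0000 → no error.
Read data bits from positions 3,5,6,7,9,10,11,12,13,14,15: 10110100101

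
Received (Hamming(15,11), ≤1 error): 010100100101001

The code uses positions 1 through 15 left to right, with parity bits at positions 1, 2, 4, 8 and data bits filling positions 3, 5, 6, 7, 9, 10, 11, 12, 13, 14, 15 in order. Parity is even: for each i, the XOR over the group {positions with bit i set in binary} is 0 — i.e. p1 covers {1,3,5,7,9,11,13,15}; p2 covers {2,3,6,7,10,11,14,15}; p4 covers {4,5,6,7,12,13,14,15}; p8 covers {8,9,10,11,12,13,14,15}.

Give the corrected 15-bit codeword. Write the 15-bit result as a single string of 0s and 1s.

s1 (pos 1,3,5,7,9,11,13,15): 0⊕0⊕0⊕1⊕0⊕0⊕0⊕1 = 0
s2 (pos 2,3,6,7,10,11,14,15): 1⊕0⊕0⊕1⊕1⊕0⊕0⊕1 = 0
s4 (pos 4,5,6,7,12,13,14,15): 1⊕0⊕0⊕1⊕1⊕0⊕0⊕1 = 0
s8 (pos 8,9,10,11,12,13,14,15): 0⊕0⊕1⊕0⊕1⊕0⊕0⊕1 = 1
Syndrome s8…s1 = 1000 → error at position 8.
Flip position 8: 010100100101001 → 010100110101001

010100110101001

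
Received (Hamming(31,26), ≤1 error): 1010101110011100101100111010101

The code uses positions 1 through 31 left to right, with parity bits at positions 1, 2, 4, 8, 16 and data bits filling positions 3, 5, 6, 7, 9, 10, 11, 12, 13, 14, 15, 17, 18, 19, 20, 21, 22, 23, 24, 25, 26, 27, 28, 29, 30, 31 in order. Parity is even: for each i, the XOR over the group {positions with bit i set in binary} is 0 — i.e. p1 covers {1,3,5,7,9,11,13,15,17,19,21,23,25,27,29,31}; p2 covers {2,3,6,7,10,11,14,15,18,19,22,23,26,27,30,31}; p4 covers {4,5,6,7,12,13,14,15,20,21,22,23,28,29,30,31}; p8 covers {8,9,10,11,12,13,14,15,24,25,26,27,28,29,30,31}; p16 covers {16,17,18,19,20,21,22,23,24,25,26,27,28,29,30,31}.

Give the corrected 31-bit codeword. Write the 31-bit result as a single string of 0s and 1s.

1010101110011100101100011010101

s1 (pos 1,3,5,7,9,11,13,15,17,19,21,23,25,27,29,31): 1⊕1⊕1⊕1⊕1⊕0⊕1⊕0⊕1⊕1⊕0⊕1⊕1⊕1⊕1⊕1 = 1
s2 (pos 2,3,6,7,10,11,14,15,18,19,22,23,26,27,30,31): 0⊕1⊕0⊕1⊕0⊕0⊕1⊕0⊕0⊕1⊕0⊕1⊕0⊕1⊕0⊕1 = 1
s4 (pos 4,5,6,7,12,13,14,15,20,21,22,23,28,29,30,31): 0⊕1⊕0⊕1⊕1⊕1⊕1⊕0⊕1⊕0⊕0⊕1⊕0⊕1⊕0⊕1 = 1
s8 (pos 8,9,10,11,12,13,14,15,24,25,26,27,28,29,30,31): 1⊕1⊕0⊕0⊕1⊕1⊕1⊕0⊕1⊕1⊕0⊕1⊕0⊕1⊕0⊕1 = 0
s16 (pos 16,17,18,19,20,21,22,23,24,25,26,27,28,29,30,31): 0⊕1⊕0⊕1⊕1⊕0⊕0⊕1⊕1⊕1⊕0⊕1⊕0⊕1⊕0⊕1 = 1
Syndrome s16…s1 = 10111 → error at position 23.
Flip position 23: 1010101110011100101100111010101 → 1010101110011100101100011010101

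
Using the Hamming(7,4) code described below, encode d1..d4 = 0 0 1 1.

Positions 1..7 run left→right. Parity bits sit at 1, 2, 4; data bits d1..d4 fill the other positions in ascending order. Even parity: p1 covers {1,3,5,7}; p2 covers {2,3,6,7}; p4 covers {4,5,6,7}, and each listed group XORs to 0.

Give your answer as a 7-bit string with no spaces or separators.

Place data at non-parity positions: p1 p2 0 p4 0 1 1
p1 (pos 1,3,5,7): XOR of data positions = 0⊕0⊕1 = 1
p2 (pos 2,3,6,7): XOR of data positions = 0⊕1⊕1 = 0
p4 (pos 4,5,6,7): XOR of data positions = 0⊕1⊕1 = 0
Codeword: 1000011

1000011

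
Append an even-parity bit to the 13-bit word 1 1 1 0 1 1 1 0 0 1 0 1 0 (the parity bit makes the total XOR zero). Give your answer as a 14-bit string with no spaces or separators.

XOR of the 13 data bits: 1⊕1⊕1⊕0⊕1⊕1⊕1⊕0⊕0⊕1⊕0⊕1⊕0 = 0
Parity bit = 0 (so all 14 bits XOR to 0).

11101110010100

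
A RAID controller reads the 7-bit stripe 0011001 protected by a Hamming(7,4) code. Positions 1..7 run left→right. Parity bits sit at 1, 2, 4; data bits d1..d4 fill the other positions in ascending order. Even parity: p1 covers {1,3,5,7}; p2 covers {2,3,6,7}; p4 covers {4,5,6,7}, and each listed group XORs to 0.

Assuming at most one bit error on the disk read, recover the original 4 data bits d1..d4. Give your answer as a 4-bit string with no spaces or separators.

s1 (pos 1,3,5,7): 0⊕1⊕0⊕1 = 0
s2 (pos 2,3,6,7): 0⊕1⊕0⊕1 = 0
s4 (pos 4,5,6,7): 1⊕0⊕0⊕1 = 0
Syndrome s4…s1 = 000 → no error.
Read data bits from positions 3,5,6,7: 1001

1001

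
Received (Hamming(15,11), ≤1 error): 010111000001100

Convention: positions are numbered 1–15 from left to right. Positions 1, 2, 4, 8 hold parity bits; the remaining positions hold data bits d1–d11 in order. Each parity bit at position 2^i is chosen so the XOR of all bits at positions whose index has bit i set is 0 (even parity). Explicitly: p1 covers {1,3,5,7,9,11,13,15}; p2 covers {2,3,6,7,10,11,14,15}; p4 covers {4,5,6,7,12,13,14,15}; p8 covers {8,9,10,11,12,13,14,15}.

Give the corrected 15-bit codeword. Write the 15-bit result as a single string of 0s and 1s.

s1 (pos 1,3,5,7,9,11,13,15): 0⊕0⊕1⊕0⊕0⊕0⊕1⊕0 = 0
s2 (pos 2,3,6,7,10,11,14,15): 1⊕0⊕1⊕0⊕0⊕0⊕0⊕0 = 0
s4 (pos 4,5,6,7,12,13,14,15): 1⊕1⊕1⊕0⊕1⊕1⊕0⊕0 = 1
s8 (pos 8,9,10,11,12,13,14,15): 0⊕0⊕0⊕0⊕1⊕1⊕0⊕0 = 0
Syndrome s8…s1 = 0100 → error at position 4.
Flip position 4: 010111000001100 → 010011000001100

010011000001100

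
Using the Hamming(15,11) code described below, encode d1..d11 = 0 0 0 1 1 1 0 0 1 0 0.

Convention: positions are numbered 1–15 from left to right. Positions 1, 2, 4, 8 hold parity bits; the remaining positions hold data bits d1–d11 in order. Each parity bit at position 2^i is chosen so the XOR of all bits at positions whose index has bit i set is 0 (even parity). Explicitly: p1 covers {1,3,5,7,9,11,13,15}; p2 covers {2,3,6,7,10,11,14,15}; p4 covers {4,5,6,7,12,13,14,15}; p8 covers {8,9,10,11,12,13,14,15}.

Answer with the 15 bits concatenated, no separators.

Place data at non-parity positions: p1 p2 0 p4 0 0 1 p8 1 1 0 0 1 0 0
p1 (pos 1,3,5,7,9,11,13,15): XOR of data positions = 0⊕0⊕1⊕1⊕0⊕1⊕0 = 1
p2 (pos 2,3,6,7,10,11,14,15): XOR of data positions = 0⊕0⊕1⊕1⊕0⊕0⊕0 = 0
p4 (pos 4,5,6,7,12,13,14,15): XOR of data positions = 0⊕0⊕1⊕0⊕1⊕0⊕0 = 0
p8 (pos 8,9,10,11,12,13,14,15): XOR of data positions = 1⊕1⊕0⊕0⊕1⊕0⊕0 = 1
Codeword: 100000111100100

100000111100100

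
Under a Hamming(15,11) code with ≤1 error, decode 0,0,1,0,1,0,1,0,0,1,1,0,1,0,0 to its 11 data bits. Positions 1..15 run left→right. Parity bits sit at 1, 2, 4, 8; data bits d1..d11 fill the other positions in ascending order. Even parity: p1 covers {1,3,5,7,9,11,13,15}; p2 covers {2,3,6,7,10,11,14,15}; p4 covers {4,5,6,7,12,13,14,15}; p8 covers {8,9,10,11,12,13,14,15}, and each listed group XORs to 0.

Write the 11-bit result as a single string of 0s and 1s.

s1 (pos 1,3,5,7,9,11,13,15): 0⊕1⊕1⊕1⊕0⊕1⊕1⊕0 = 1
s2 (pos 2,3,6,7,10,11,14,15): 0⊕1⊕0⊕1⊕1⊕1⊕0⊕0 = 0
s4 (pos 4,5,6,7,12,13,14,15): 0⊕1⊕0⊕1⊕0⊕1⊕0⊕0 = 1
s8 (pos 8,9,10,11,12,13,14,15): 0⊕0⊕1⊕1⊕0⊕1⊕0⊕0 = 1
Syndrome s8…s1 = 1101 → error at position 13.
Flip position 13: 001010100110100 → 001010100110000
Read data bits from positions 3,5,6,7,9,10,11,12,13,14,15: 11010110000

11010110000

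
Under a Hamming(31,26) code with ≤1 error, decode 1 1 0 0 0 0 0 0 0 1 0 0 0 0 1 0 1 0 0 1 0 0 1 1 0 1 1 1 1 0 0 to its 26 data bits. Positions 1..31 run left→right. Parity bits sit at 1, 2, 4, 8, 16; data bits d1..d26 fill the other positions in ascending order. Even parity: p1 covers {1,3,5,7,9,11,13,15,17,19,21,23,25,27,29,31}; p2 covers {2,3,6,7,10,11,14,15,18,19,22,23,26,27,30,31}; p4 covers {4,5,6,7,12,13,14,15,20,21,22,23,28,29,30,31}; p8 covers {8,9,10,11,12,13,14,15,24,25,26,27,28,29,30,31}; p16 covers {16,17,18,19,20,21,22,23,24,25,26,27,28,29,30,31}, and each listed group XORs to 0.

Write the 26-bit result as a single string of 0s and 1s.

s1 (pos 1,3,5,7,9,11,13,15,17,19,21,23,25,27,29,31): 1⊕0⊕0⊕0⊕0⊕0⊕0⊕1⊕1⊕0⊕0⊕1⊕0⊕1⊕1⊕0 = 0
s2 (pos 2,3,6,7,10,11,14,15,18,19,22,23,26,27,30,31): 1⊕0⊕0⊕0⊕1⊕0⊕0⊕1⊕0⊕0⊕0⊕1⊕1⊕1⊕0⊕0 = 0
s4 (pos 4,5,6,7,12,13,14,15,20,21,22,23,28,29,30,31): 0⊕0⊕0⊕0⊕0⊕0⊕0⊕1⊕1⊕0⊕0⊕1⊕1⊕1⊕0⊕0 = 1
s8 (pos 8,9,10,11,12,13,14,15,24,25,26,27,28,29,30,31): 0⊕0⊕1⊕0⊕0⊕0⊕0⊕1⊕1⊕0⊕1⊕1⊕1⊕1⊕0⊕0 = 1
s16 (pos 16,17,18,19,20,21,22,23,24,25,26,27,28,29,30,31): 0⊕1⊕0⊕0⊕1⊕0⊕0⊕1⊕1⊕0⊕1⊕1⊕1⊕1⊕0⊕0 = 0
Syndrome s16…s1 = 01100 → error at position 12.
Flip position 12: 1100000001000010100100110111100 → 1100000001010010100100110111100
Read data bits from positions 3,5,6,7,9,10,11,12,13,14,15,17,18,19,20,21,22,23,24,25,26,27,28,29,30,31: 00000101001100100110111100

00000101001100100110111100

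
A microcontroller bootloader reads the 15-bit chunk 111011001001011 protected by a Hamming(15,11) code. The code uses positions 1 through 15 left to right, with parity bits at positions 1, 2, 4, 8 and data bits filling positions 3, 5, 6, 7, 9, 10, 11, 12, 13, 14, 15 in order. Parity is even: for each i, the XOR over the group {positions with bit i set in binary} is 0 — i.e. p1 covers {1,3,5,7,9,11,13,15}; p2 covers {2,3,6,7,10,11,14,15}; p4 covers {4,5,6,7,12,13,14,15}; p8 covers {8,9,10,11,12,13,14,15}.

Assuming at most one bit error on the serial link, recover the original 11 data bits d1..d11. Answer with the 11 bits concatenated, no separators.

11111001011

s1 (pos 1,3,5,7,9,11,13,15): 1⊕1⊕1⊕0⊕1⊕0⊕0⊕1 = 1
s2 (pos 2,3,6,7,10,11,14,15): 1⊕1⊕1⊕0⊕0⊕0⊕1⊕1 = 1
s4 (pos 4,5,6,7,12,13,14,15): 0⊕1⊕1⊕0⊕1⊕0⊕1⊕1 = 1
s8 (pos 8,9,10,11,12,13,14,15): 0⊕1⊕0⊕0⊕1⊕0⊕1⊕1 = 0
Syndrome s8…s1 = 0111 → error at position 7.
Flip position 7: 111011001001011 → 111011101001011
Read data bits from positions 3,5,6,7,9,10,11,12,13,14,15: 11111001011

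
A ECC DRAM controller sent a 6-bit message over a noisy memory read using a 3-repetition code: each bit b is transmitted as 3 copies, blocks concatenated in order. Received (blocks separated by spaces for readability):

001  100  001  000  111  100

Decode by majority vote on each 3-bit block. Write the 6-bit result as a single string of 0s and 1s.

000010

Block 1 (001): 1 one → 0
Block 2 (100): 1 one → 0
Block 3 (001): 1 one → 0
Block 4 (000): 0 ones → 0
Block 5 (111): 3 ones → 1
Block 6 (100): 1 one → 0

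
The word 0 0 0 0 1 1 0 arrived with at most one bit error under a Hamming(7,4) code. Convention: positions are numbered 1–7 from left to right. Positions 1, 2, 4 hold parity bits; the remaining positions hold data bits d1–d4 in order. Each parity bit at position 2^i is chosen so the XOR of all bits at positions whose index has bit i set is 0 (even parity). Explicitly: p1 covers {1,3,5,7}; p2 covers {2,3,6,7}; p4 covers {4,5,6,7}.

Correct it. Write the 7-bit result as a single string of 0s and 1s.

0010110

s1 (pos 1,3,5,7): 0⊕0⊕1⊕0 = 1
s2 (pos 2,3,6,7): 0⊕0⊕1⊕0 = 1
s4 (pos 4,5,6,7): 0⊕1⊕1⊕0 = 0
Syndrome s4…s1 = 011 → error at position 3.
Flip position 3: 0000110 → 0010110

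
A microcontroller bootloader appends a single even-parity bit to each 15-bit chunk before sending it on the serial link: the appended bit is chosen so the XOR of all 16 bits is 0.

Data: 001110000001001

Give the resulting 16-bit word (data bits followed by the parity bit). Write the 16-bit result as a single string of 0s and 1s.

XOR of the 15 data bits: 0⊕0⊕1⊕1⊕1⊕0⊕0⊕0⊕0⊕0⊕0⊕1⊕0⊕0⊕1 = 1
Parity bit = 1 (so all 16 bits XOR to 0).

0011100000010011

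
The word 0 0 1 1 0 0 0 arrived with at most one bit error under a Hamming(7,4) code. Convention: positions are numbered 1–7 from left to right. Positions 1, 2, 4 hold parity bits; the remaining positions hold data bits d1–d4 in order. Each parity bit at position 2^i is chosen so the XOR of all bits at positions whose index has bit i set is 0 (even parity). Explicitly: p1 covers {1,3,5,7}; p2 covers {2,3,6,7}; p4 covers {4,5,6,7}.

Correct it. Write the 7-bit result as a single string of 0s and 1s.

0011001

s1 (pos 1,3,5,7): 0⊕1⊕0⊕0 = 1
s2 (pos 2,3,6,7): 0⊕1⊕0⊕0 = 1
s4 (pos 4,5,6,7): 1⊕0⊕0⊕0 = 1
Syndrome s4…s1 = 111 → error at position 7.
Flip position 7: 0011000 → 0011001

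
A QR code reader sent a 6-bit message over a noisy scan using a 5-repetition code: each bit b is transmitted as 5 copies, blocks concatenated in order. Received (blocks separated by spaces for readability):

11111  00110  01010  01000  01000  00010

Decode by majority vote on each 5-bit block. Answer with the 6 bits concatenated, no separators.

100000

Block 1 (11111): 5 ones → 1
Block 2 (00110): 2 ones → 0
Block 3 (01010): 2 ones → 0
Block 4 (01000): 1 one → 0
Block 5 (01000): 1 one → 0
Block 6 (00010): 1 one → 0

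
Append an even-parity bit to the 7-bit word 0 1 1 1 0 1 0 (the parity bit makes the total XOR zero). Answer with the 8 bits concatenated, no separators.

01110100

XOR of the 7 data bits: 0⊕1⊕1⊕1⊕0⊕1⊕0 = 0
Parity bit = 0 (so all 8 bits XOR to 0).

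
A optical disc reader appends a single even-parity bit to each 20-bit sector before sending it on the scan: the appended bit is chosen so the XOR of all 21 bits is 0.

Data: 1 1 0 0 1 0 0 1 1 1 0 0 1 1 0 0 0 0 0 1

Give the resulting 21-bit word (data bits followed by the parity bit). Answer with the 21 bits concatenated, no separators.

110010011100110000011

XOR of the 20 data bits: 1⊕1⊕0⊕0⊕1⊕0⊕0⊕1⊕1⊕1⊕0⊕0⊕1⊕1⊕0⊕0⊕0⊕0⊕0⊕1 = 1
Parity bit = 1 (so all 21 bits XOR to 0).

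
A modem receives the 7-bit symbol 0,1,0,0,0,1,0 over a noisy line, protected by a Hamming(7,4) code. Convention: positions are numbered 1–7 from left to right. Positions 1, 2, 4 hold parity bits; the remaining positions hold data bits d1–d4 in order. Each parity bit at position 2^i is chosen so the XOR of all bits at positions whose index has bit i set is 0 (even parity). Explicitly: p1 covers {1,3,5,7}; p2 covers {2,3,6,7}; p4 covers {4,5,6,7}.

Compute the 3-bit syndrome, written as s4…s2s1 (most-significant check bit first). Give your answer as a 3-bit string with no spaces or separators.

s1 (pos 1,3,5,7): 0⊕0⊕0⊕0 = 0
s2 (pos 2,3,6,7): 1⊕0⊕1⊕0 = 0
s4 (pos 4,5,6,7): 0⊕0⊕1⊕0 = 1
Syndrome s4…s1 = 100 → error at position 4.

100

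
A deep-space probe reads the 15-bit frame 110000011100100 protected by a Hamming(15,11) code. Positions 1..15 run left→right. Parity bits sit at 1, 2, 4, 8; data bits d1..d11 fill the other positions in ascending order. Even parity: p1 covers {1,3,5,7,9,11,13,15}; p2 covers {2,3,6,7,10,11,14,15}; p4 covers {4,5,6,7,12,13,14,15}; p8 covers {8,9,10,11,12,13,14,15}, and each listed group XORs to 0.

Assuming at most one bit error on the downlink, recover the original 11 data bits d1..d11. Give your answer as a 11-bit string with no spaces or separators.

s1 (pos 1,3,5,7,9,11,13,15): 1⊕0⊕0⊕0⊕1⊕0⊕1⊕0 = 1
s2 (pos 2,3,6,7,10,11,14,15): 1⊕0⊕0⊕0⊕1⊕0⊕0⊕0 = 0
s4 (pos 4,5,6,7,12,13,14,15): 0⊕0⊕0⊕0⊕0⊕1⊕0⊕0 = 1
s8 (pos 8,9,10,11,12,13,14,15): 1⊕1⊕1⊕0⊕0⊕1⊕0⊕0 = 0
Syndrome s8…s1 = 0101 → error at position 5.
Flip position 5: 110000011100100 → 110010011100100
Read data bits from positions 3,5,6,7,9,10,11,12,13,14,15: 01001100100

01001100100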